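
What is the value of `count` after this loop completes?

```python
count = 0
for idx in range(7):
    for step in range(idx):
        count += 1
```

Let's trace through this code step by step.

Initialize: count = 0
Entering loop: for idx in range(7):
After iteration 1: idx = 0, count = 0
After iteration 2: idx = 1, count = 1, step = 0
After iteration 3: idx = 2, count = 3, step = 1
After iteration 4: idx = 3, count = 6, step = 2
After iteration 5: idx = 4, count = 10, step = 3
After iteration 6: idx = 5, count = 15, step = 4
After iteration 7: idx = 6, count = 21, step = 5
Loop ends.

Final answer: 21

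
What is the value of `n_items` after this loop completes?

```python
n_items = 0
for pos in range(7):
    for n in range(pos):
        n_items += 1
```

Let's trace through this code step by step.

Initialize: n_items = 0
Entering loop: for pos in range(7):
After iteration 1: pos = 0, n_items = 0
After iteration 2: pos = 1, n_items = 1, n = 0
After iteration 3: pos = 2, n_items = 3, n = 1
After iteration 4: pos = 3, n_items = 6, n = 2
After iteration 5: pos = 4, n_items = 10, n = 3
After iteration 6: pos = 5, n_items = 15, n = 4
After iteration 7: pos = 6, n_items = 21, n = 5
Loop ends.

Final answer: 21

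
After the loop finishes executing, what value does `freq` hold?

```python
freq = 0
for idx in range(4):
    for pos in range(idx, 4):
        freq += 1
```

Let's trace through this code step by step.

Initialize: freq = 0
Entering loop: for idx in range(4):
After iteration 1: idx = 0, freq = 4
After iteration 2: idx = 1, freq = 7
After iteration 3: idx = 2, freq = 9
After iteration 4: idx = 3, freq = 10
Loop ends.

Final answer: 10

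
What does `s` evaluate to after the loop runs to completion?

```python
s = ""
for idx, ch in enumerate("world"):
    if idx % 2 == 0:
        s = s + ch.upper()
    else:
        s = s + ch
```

Let's trace through this code step by step.

Initialize: s = ''
Entering loop: for idx, ch in enumerate("world"):
After iteration 1: idx = 0, ch = 'w', s = 'W'
After iteration 2: idx = 1, ch = 'o', s = 'Wo'
After iteration 3: idx = 2, ch = 'r', s = 'WoR'
After iteration 4: idx = 3, ch = 'l', s = 'WoRl'
After iteration 5: idx = 4, ch = 'd', s = 'WoRlD'
Loop ends.

Final answer: 'WoRlD'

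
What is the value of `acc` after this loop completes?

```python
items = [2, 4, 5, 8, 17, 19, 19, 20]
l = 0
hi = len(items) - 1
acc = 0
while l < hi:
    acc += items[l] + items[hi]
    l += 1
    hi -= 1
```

Let's trace through this code step by step.

Initialize: items = [2, 4, 5, 8, 17, 19, 19, 20]
Initialize: l = 0
Initialize: hi = 7
Initialize: acc = 0
Entering loop: while l < hi:
After iteration 1: l = 1, hi = 6, acc = 22
After iteration 2: l = 2, hi = 5, acc = 45
After iteration 3: l = 3, hi = 4, acc = 69
After iteration 4: l = 4, hi = 3, acc = 94
Loop ends.

Final answer: 94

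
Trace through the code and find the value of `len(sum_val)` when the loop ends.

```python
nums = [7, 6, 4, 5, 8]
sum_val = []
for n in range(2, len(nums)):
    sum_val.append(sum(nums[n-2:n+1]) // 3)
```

Let's trace through this code step by step.

Initialize: nums = [7, 6, 4, 5, 8]
Initialize: sum_val = []
Entering loop: for n in range(2, len(nums)):
After iteration 1: n = 2, sum_val = [5]
After iteration 2: n = 3, sum_val = [5, 5]
After iteration 3: n = 4, sum_val = [5, 5, 5]
Loop ends.
len(sum_val) = 3

Final answer: 3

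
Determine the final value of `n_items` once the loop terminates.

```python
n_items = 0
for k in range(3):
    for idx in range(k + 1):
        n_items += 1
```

Let's trace through this code step by step.

Initialize: n_items = 0
Entering loop: for k in range(3):
After iteration 1: k = 0, n_items = 1, idx = 0
After iteration 2: k = 1, n_items = 3, idx = 1
After iteration 3: k = 2, n_items = 6, idx = 2
Loop ends.

Final answer: 6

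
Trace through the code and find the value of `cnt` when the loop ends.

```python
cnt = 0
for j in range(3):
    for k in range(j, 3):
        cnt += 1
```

Let's trace through this code step by step.

Initialize: cnt = 0
Entering loop: for j in range(3):
After iteration 1: j = 0, cnt = 3
After iteration 2: j = 1, cnt = 5
After iteration 3: j = 2, cnt = 6
Loop ends.

Final answer: 6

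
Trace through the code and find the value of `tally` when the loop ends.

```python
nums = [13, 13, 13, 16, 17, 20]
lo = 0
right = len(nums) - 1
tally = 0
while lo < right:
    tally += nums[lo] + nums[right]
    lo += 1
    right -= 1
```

Let's trace through this code step by step.

Initialize: nums = [13, 13, 13, 16, 17, 20]
Initialize: lo = 0
Initialize: right = 5
Initialize: tally = 0
Entering loop: while lo < right:
After iteration 1: lo = 1, right = 4, tally = 33
After iteration 2: lo = 2, right = 3, tally = 63
After iteration 3: lo = 3, right = 2, tally = 92
Loop ends.

Final answer: 92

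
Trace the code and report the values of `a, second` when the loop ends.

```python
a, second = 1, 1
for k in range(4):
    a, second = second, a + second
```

Let's trace through this code step by step.

Initialize: a = 1
Initialize: second = 1
Entering loop: for k in range(4):
After iteration 1: k = 0, a = 1, second = 2
After iteration 2: k = 1, a = 2, second = 3
After iteration 3: k = 2, a = 3, second = 5
After iteration 4: k = 3, a = 5, second = 8
Loop ends.

Final answer: 5, 8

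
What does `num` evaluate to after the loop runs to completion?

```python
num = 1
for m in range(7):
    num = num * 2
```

Let's trace through this code step by step.

Initialize: num = 1
Entering loop: for m in range(7):
After iteration 1: m = 0, num = 2
After iteration 2: m = 1, num = 4
After iteration 3: m = 2, num = 8
After iteration 4: m = 3, num = 16
After iteration 5: m = 4, num = 32
After iteration 6: m = 5, num = 64
After iteration 7: m = 6, num = 128
Loop ends.

Final answer: 128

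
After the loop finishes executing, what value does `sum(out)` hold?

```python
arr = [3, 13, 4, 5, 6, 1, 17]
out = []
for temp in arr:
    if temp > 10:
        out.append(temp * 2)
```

Let's trace through this code step by step.

Initialize: arr = [3, 13, 4, 5, 6, 1, 17]
Initialize: out = []
Entering loop: for temp in arr:
After iteration 1: temp = 3, out = []
After iteration 2: temp = 13, out = [26]
After iteration 3: temp = 4, out = [26]
After iteration 4: temp = 5, out = [26]
After iteration 5: temp = 6, out = [26]
After iteration 6: temp = 1, out = [26]
After iteration 7: temp = 17, out = [26, 34]
Loop ends.
sum(out) = 60

Final answer: 60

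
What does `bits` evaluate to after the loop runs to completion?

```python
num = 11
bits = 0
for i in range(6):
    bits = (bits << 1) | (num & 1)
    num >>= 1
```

Let's trace through this code step by step.

Initialize: num = 11
Initialize: bits = 0
Entering loop: for i in range(6):
After iteration 1: i = 0, num = 5, bits = 1
After iteration 2: i = 1, num = 2, bits = 3
After iteration 3: i = 2, num = 1, bits = 6
After iteration 4: i = 3, num = 0, bits = 13
After iteration 5: i = 4, num = 0, bits = 26
After iteration 6: i = 5, num = 0, bits = 52
Loop ends.

Final answer: 52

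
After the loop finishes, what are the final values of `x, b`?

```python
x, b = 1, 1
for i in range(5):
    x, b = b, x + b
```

Let's trace through this code step by step.

Initialize: x = 1
Initialize: b = 1
Entering loop: for i in range(5):
After iteration 1: i = 0, x = 1, b = 2
After iteration 2: i = 1, x = 2, b = 3
After iteration 3: i = 2, x = 3, b = 5
After iteration 4: i = 3, x = 5, b = 8
After iteration 5: i = 4, x = 8, b = 13
Loop ends.

Final answer: 8, 13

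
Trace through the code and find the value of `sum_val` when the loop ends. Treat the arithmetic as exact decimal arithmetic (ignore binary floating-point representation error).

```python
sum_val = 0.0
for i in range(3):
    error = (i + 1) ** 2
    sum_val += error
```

Let's trace through this code step by step.

Initialize: sum_val = 0.0
Entering loop: for i in range(3):
After iteration 1: i = 0, sum_val = 1.0, error = 1
After iteration 2: i = 1, sum_val = 5.0, error = 4
After iteration 3: i = 2, sum_val = 14.0, error = 9
Loop ends.

Final answer: 14.0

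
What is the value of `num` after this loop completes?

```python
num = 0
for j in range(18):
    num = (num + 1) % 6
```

Let's trace through this code step by step.

Initialize: num = 0
Entering loop: for j in range(18):
After iteration 1: j = 0, num = 1
After iteration 2: j = 1, num = 2
After iteration 3: j = 2, num = 3
After iteration 4: j = 3, num = 4
After iteration 5: j = 4, num = 5
After iteration 6: j = 5, num = 0
After iteration 7: j = 6, num = 1
After iteration 8: j = 7, num = 2
After iteration 9: j = 8, num = 3
After iteration 10: j = 9, num = 4
After iteration 11: j = 10, num = 5
After iteration 12: j = 11, num = 0
After iteration 13: j = 12, num = 1
After iteration 14: j = 13, num = 2
After iteration 15: j = 14, num = 3
After iteration 16: j = 15, num = 4
After iteration 17: j = 16, num = 5
After iteration 18: j = 17, num = 0
Loop ends.

Final answer: 0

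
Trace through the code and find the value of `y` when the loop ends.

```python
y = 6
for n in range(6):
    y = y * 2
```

Let's trace through this code step by step.

Initialize: y = 6
Entering loop: for n in range(6):
After iteration 1: n = 0, y = 12
After iteration 2: n = 1, y = 24
After iteration 3: n = 2, y = 48
After iteration 4: n = 3, y = 96
After iteration 5: n = 4, y = 192
After iteration 6: n = 5, y = 384
Loop ends.

Final answer: 384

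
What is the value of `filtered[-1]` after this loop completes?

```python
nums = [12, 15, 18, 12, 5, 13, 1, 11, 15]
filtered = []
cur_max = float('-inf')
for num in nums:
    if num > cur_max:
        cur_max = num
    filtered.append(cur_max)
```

Let's trace through this code step by step.

Initialize: nums = [12, 15, 18, 12, 5, 13, 1, 11, 15]
Initialize: filtered = []
Initialize: cur_max = -inf
Entering loop: for num in nums:
After iteration 1: num = 12, filtered = [12], cur_max = 12
After iteration 2: num = 15, filtered = [12, 15], cur_max = 15
After iteration 3: num = 18, filtered = [12, 15, 18], cur_max = 18
After iteration 4: num = 12, filtered = [12, 15, 18, 18], cur_max = 18
After iteration 5: num = 5, filtered = [12, 15, 18, 18, 18], cur_max = 18
After iteration 6: num = 13, filtered = [12, 15, 18, 18, 18, 18], cur_max = 18
After iteration 7: num = 1, filtered = [12, 15, 18, 18, 18, 18, 18], cur_max = 18
After iteration 8: num = 11, filtered = [12, 15, 18, 18, 18, 18, 18, 18], cur_max = 18
After iteration 9: num = 15, filtered = [12, 15, 18, 18, 18, 18, 18, 18, 18], cur_max = 18
Loop ends.
filtered[-1] = 18

Final answer: 18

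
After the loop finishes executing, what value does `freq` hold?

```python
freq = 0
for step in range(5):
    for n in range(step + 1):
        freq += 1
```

Let's trace through this code step by step.

Initialize: freq = 0
Entering loop: for step in range(5):
After iteration 1: step = 0, freq = 1, n = 0
After iteration 2: step = 1, freq = 3, n = 1
After iteration 3: step = 2, freq = 6, n = 2
After iteration 4: step = 3, freq = 10, n = 3
After iteration 5: step = 4, freq = 15, n = 4
Loop ends.

Final answer: 15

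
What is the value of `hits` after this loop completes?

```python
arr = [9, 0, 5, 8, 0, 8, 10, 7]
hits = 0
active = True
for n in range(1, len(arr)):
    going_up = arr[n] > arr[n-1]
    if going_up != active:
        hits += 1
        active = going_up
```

Let's trace through this code step by step.

Initialize: arr = [9, 0, 5, 8, 0, 8, 10, 7]
Initialize: hits = 0
Initialize: active = True
Entering loop: for n in range(1, len(arr)):
After iteration 1: n = 1, hits = 1, active = False, going_up = False
After iteration 2: n = 2, hits = 2, active = True, going_up = True
After iteration 3: n = 3, hits = 2, active = True, going_up = True
After iteration 4: n = 4, hits = 3, active = False, going_up = False
After iteration 5: n = 5, hits = 4, active = True, going_up = True
After iteration 6: n = 6, hits = 4, active = True, going_up = True
After iteration 7: n = 7, hits = 5, active = False, going_up = False
Loop ends.

Final answer: 5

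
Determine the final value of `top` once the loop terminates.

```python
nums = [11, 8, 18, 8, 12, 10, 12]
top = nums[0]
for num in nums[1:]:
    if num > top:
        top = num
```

Let's trace through this code step by step.

Initialize: nums = [11, 8, 18, 8, 12, 10, 12]
Initialize: top = 11
Entering loop: for num in nums[1:]:
After iteration 1: num = 8, top = 11
After iteration 2: num = 18, top = 18
After iteration 3: num = 8, top = 18
After iteration 4: num = 12, top = 18
After iteration 5: num = 10, top = 18
After iteration 6: num = 12, top = 18
Loop ends.

Final answer: 18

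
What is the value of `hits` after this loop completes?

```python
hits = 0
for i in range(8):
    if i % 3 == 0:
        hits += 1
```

Let's trace through this code step by step.

Initialize: hits = 0
Entering loop: for i in range(8):
After iteration 1: i = 0, hits = 1
After iteration 2: i = 1, hits = 1
After iteration 3: i = 2, hits = 1
After iteration 4: i = 3, hits = 2
After iteration 5: i = 4, hits = 2
After iteration 6: i = 5, hits = 2
After iteration 7: i = 6, hits = 3
After iteration 8: i = 7, hits = 3
Loop ends.

Final answer: 3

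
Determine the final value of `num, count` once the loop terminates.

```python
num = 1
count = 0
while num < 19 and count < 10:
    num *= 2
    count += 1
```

Let's trace through this code step by step.

Initialize: num = 1
Initialize: count = 0
Entering loop: while num < 19 and count < 10:
After iteration 1: num = 2, count = 1
After iteration 2: num = 4, count = 2
After iteration 3: num = 8, count = 3
After iteration 4: num = 16, count = 4
After iteration 5: num = 32, count = 5
Loop ends.

Final answer: 32, 5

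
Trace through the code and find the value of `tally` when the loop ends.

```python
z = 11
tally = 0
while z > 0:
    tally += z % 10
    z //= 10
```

Let's trace through this code step by step.

Initialize: z = 11
Initialize: tally = 0
Entering loop: while z > 0:
After iteration 1: z = 1, tally = 1
After iteration 2: z = 0, tally = 2
Loop ends.

Final answer: 2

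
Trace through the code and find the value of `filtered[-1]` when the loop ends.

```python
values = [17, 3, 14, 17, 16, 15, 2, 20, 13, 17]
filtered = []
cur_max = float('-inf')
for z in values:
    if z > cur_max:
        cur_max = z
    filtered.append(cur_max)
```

Let's trace through this code step by step.

Initialize: values = [17, 3, 14, 17, 16, 15, 2, 20, 13, 17]
Initialize: filtered = []
Initialize: cur_max = -inf
Entering loop: for z in values:
After iteration 1: z = 17, filtered = [17], cur_max = 17
After iteration 2: z = 3, filtered = [17, 17], cur_max = 17
After iteration 3: z = 14, filtered = [17, 17, 17], cur_max = 17
After iteration 4: z = 17, filtered = [17, 17, 17, 17], cur_max = 17
After iteration 5: z = 16, filtered = [17, 17, 17, 17, 17], cur_max = 17
After iteration 6: z = 15, filtered = [17, 17, 17, 17, 17, 17], cur_max = 17
After iteration 7: z = 2, filtered = [17, 17, 17, 17, 17, 17, 17], cur_max = 17
After iteration 8: z = 20, filtered = [17, 17, 17, 17, 17, 17, 17, 20], cur_max = 20
After iteration 9: z = 13, filtered = [17, 17, 17, 17, 17, 17, 17, 20, 20], cur_max = 20
After iteration 10: z = 17, filtered = [17, 17, 17, 17, 17, 17, 17, 20, 20, 20], cur_max = 20
Loop ends.
filtered[-1] = 20

Final answer: 20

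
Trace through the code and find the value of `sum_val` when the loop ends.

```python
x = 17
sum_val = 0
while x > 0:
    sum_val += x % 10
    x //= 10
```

Let's trace through this code step by step.

Initialize: x = 17
Initialize: sum_val = 0
Entering loop: while x > 0:
After iteration 1: x = 1, sum_val = 7
After iteration 2: x = 0, sum_val = 8
Loop ends.

Final answer: 8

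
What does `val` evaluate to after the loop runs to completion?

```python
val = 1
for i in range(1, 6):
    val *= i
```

Let's trace through this code step by step.

Initialize: val = 1
Entering loop: for i in range(1, 6):
After iteration 1: i = 1, val = 1
After iteration 2: i = 2, val = 2
After iteration 3: i = 3, val = 6
After iteration 4: i = 4, val = 24
After iteration 5: i = 5, val = 120
Loop ends.

Final answer: 120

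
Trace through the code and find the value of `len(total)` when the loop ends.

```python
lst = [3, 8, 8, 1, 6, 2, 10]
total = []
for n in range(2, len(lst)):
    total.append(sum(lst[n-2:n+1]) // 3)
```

Let's trace through this code step by step.

Initialize: lst = [3, 8, 8, 1, 6, 2, 10]
Initialize: total = []
Entering loop: for n in range(2, len(lst)):
After iteration 1: n = 2, total = [6]
After iteration 2: n = 3, total = [6, 5]
After iteration 3: n = 4, total = [6, 5, 5]
After iteration 4: n = 5, total = [6, 5, 5, 3]
After iteration 5: n = 6, total = [6, 5, 5, 3, 6]
Loop ends.
len(total) = 5

Final answer: 5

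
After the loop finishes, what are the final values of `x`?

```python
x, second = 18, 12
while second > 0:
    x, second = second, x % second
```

Let's trace through this code step by step.

Initialize: x = 18
Initialize: second = 12
Entering loop: while second > 0:
After iteration 1: x = 12, second = 6
After iteration 2: x = 6, second = 0
Loop ends.

Final answer: 6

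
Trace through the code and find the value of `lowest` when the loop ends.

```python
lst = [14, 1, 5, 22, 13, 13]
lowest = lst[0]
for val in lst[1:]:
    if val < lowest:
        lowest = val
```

Let's trace through this code step by step.

Initialize: lst = [14, 1, 5, 22, 13, 13]
Initialize: lowest = 14
Entering loop: for val in lst[1:]:
After iteration 1: val = 1, lowest = 1
After iteration 2: val = 5, lowest = 1
After iteration 3: val = 22, lowest = 1
After iteration 4: val = 13, lowest = 1
After iteration 5: val = 13, lowest = 1
Loop ends.

Final answer: 1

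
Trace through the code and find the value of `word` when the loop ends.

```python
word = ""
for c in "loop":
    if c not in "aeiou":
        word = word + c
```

Let's trace through this code step by step.

Initialize: word = ''
Entering loop: for c in "loop":
After iteration 1: c = 'l', word = 'l'
After iteration 2: c = 'o', word = 'l'
After iteration 3: c = 'o', word = 'l'
After iteration 4: c = 'p', word = 'lp'
Loop ends.

Final answer: 'lp'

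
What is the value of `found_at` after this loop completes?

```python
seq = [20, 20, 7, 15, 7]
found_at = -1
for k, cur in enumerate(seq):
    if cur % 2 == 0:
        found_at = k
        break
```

Let's trace through this code step by step.

Initialize: seq = [20, 20, 7, 15, 7]
Initialize: found_at = -1
Entering loop: for k, cur in enumerate(seq):
After iteration 1: k = 0, cur = 20, found_at = 0
Loop ends.

Final answer: 0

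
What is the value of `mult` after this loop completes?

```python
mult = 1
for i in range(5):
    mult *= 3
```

Let's trace through this code step by step.

Initialize: mult = 1
Entering loop: for i in range(5):
After iteration 1: i = 0, mult = 3
After iteration 2: i = 1, mult = 9
After iteration 3: i = 2, mult = 27
After iteration 4: i = 3, mult = 81
After iteration 5: i = 4, mult = 243
Loop ends.

Final answer: 243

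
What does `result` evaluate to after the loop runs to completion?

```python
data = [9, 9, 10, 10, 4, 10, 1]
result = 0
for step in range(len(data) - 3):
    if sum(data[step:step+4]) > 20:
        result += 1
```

Let's trace through this code step by step.

Initialize: data = [9, 9, 10, 10, 4, 10, 1]
Initialize: result = 0
Entering loop: for step in range(len(data) - 3):
After iteration 1: step = 0, result = 1
After iteration 2: step = 1, result = 2
After iteration 3: step = 2, result = 3
After iteration 4: step = 3, result = 4
Loop ends.

Final answer: 4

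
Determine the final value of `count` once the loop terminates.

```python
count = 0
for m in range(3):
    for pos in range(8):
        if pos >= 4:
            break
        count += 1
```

Let's trace through this code step by step.

Initialize: count = 0
Entering loop: for m in range(3):
After iteration 1: m = 0, count = 4
After iteration 2: m = 1, count = 8
After iteration 3: m = 2, count = 12
Loop ends.

Final answer: 12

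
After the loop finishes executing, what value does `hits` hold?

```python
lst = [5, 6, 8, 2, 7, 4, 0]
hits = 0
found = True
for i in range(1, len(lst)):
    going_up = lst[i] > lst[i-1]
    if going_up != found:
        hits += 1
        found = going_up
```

Let's trace through this code step by step.

Initialize: lst = [5, 6, 8, 2, 7, 4, 0]
Initialize: hits = 0
Initialize: found = True
Entering loop: for i in range(1, len(lst)):
After iteration 1: i = 1, hits = 0, found = True, going_up = True
After iteration 2: i = 2, hits = 0, found = True, going_up = True
After iteration 3: i = 3, hits = 1, found = False, going_up = False
After iteration 4: i = 4, hits = 2, found = True, going_up = True
After iteration 5: i = 5, hits = 3, found = False, going_up = False
After iteration 6: i = 6, hits = 3, found = False, going_up = False
Loop ends.

Final answer: 3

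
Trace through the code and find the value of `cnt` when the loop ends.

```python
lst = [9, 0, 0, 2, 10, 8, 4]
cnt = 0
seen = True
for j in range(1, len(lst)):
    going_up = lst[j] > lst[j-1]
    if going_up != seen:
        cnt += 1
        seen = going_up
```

Let's trace through this code step by step.

Initialize: lst = [9, 0, 0, 2, 10, 8, 4]
Initialize: cnt = 0
Initialize: seen = True
Entering loop: for j in range(1, len(lst)):
After iteration 1: j = 1, cnt = 1, seen = False, going_up = False
After iteration 2: j = 2, cnt = 1, seen = False, going_up = False
After iteration 3: j = 3, cnt = 2, seen = True, going_up = True
After iteration 4: j = 4, cnt = 2, seen = True, going_up = True
After iteration 5: j = 5, cnt = 3, seen = False, going_up = False
After iteration 6: j = 6, cnt = 3, seen = False, going_up = False
Loop ends.

Final answer: 3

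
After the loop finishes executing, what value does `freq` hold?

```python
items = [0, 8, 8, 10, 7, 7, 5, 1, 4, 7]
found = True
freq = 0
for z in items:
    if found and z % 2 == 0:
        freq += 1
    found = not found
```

Let's trace through this code step by step.

Initialize: items = [0, 8, 8, 10, 7, 7, 5, 1, 4, 7]
Initialize: found = True
Initialize: freq = 0
Entering loop: for z in items:
After iteration 1: z = 0, found = False, freq = 1
After iteration 2: z = 8, found = True, freq = 1
After iteration 3: z = 8, found = False, freq = 2
After iteration 4: z = 10, found = True, freq = 2
After iteration 5: z = 7, found = False, freq = 2
After iteration 6: z = 7, found = True, freq = 2
After iteration 7: z = 5, found = False, freq = 2
After iteration 8: z = 1, found = True, freq = 2
After iteration 9: z = 4, found = False, freq = 3
After iteration 10: z = 7, found = True, freq = 3
Loop ends.

Final answer: 3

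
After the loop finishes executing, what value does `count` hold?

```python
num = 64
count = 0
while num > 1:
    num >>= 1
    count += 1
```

Let's trace through this code step by step.

Initialize: num = 64
Initialize: count = 0
Entering loop: while num > 1:
After iteration 1: num = 32, count = 1
After iteration 2: num = 16, count = 2
After iteration 3: num = 8, count = 3
After iteration 4: num = 4, count = 4
After iteration 5: num = 2, count = 5
After iteration 6: num = 1, count = 6
Loop ends.

Final answer: 6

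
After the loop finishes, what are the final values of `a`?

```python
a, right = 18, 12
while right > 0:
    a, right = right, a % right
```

Let's trace through this code step by step.

Initialize: a = 18
Initialize: right = 12
Entering loop: while right > 0:
After iteration 1: a = 12, right = 6
After iteration 2: a = 6, right = 0
Loop ends.

Final answer: 6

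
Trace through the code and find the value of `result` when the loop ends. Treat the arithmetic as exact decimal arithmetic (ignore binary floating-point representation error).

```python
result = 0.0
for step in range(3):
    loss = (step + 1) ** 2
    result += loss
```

Let's trace through this code step by step.

Initialize: result = 0.0
Entering loop: for step in range(3):
After iteration 1: step = 0, result = 1.0, loss = 1
After iteration 2: step = 1, result = 5.0, loss = 4
After iteration 3: step = 2, result = 14.0, loss = 9
Loop ends.

Final answer: 14.0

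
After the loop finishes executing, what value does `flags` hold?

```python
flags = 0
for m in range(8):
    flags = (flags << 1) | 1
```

Let's trace through this code step by step.

Initialize: flags = 0
Entering loop: for m in range(8):
After iteration 1: m = 0, flags = 1
After iteration 2: m = 1, flags = 3
After iteration 3: m = 2, flags = 7
After iteration 4: m = 3, flags = 15
After iteration 5: m = 4, flags = 31
After iteration 6: m = 5, flags = 63
After iteration 7: m = 6, flags = 127
After iteration 8: m = 7, flags = 255
Loop ends.

Final answer: 255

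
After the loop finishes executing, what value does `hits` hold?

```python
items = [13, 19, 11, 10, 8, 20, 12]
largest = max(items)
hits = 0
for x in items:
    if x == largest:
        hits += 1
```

Let's trace through this code step by step.

Initialize: items = [13, 19, 11, 10, 8, 20, 12]
Initialize: largest = 20
Initialize: hits = 0
Entering loop: for x in items:
After iteration 1: x = 13, hits = 0
After iteration 2: x = 19, hits = 0
After iteration 3: x = 11, hits = 0
After iteration 4: x = 10, hits = 0
After iteration 5: x = 8, hits = 0
After iteration 6: x = 20, hits = 1
After iteration 7: x = 12, hits = 1
Loop ends.

Final answer: 1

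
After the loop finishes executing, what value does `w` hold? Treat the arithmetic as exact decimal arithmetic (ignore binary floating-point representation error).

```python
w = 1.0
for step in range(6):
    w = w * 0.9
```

Let's trace through this code step by step.

Initialize: w = 1.0
Entering loop: for step in range(6):
After iteration 1: step = 0, w = 0.9
After iteration 2: step = 1, w = 0.81
After iteration 3: step = 2, w = 0.729
After iteration 4: step = 3, w = 0.6561
After iteration 5: step = 4, w = 0.59049
After iteration 6: step = 5, w = 0.531441
Loop ends.

Final answer: 0.531441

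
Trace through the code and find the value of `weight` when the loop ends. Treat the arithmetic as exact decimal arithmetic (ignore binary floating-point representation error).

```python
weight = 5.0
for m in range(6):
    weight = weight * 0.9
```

Let's trace through this code step by step.

Initialize: weight = 5.0
Entering loop: for m in range(6):
After iteration 1: m = 0, weight = 4.5
After iteration 2: m = 1, weight = 4.05
After iteration 3: m = 2, weight = 3.645
After iteration 4: m = 3, weight = 3.2805
After iteration 5: m = 4, weight = 2.95245
After iteration 6: m = 5, weight = 2.657205
Loop ends.

Final answer: 2.657205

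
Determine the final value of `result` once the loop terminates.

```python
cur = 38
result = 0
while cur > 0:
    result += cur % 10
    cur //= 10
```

Let's trace through this code step by step.

Initialize: cur = 38
Initialize: result = 0
Entering loop: while cur > 0:
After iteration 1: cur = 3, result = 8
After iteration 2: cur = 0, result = 11
Loop ends.

Final answer: 11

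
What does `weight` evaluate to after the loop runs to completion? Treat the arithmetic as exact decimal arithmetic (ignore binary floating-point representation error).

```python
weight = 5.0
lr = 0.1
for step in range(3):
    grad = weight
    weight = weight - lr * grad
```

Let's trace through this code step by step.

Initialize: weight = 5.0
Initialize: lr = 0.1
Entering loop: for step in range(3):
After iteration 1: step = 0, weight = 4.5, grad = 5.0
After iteration 2: step = 1, weight = 4.05, grad = 4.5
After iteration 3: step = 2, weight = 3.645, grad = 4.05
Loop ends.

Final answer: 3.645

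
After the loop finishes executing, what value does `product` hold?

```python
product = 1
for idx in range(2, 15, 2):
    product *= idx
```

Let's trace through this code step by step.

Initialize: product = 1
Entering loop: for idx in range(2, 15, 2):
After iteration 1: idx = 2, product = 2
After iteration 2: idx = 4, product = 8
After iteration 3: idx = 6, product = 48
After iteration 4: idx = 8, product = 384
After iteration 5: idx = 10, product = 3840
After iteration 6: idx = 12, product = 46080
After iteration 7: idx = 14, product = 645120
Loop ends.

Final answer: 645120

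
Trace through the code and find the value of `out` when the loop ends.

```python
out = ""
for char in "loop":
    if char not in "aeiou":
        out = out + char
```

Let's trace through this code step by step.

Initialize: out = ''
Entering loop: for char in "loop":
After iteration 1: char = 'l', out = 'l'
After iteration 2: char = 'o', out = 'l'
After iteration 3: char = 'o', out = 'l'
After iteration 4: char = 'p', out = 'lp'
Loop ends.

Final answer: 'lp'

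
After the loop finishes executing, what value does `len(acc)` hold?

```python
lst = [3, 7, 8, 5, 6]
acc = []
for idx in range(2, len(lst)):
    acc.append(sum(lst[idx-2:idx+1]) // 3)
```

Let's trace through this code step by step.

Initialize: lst = [3, 7, 8, 5, 6]
Initialize: acc = []
Entering loop: for idx in range(2, len(lst)):
After iteration 1: idx = 2, acc = [6]
After iteration 2: idx = 3, acc = [6, 6]
After iteration 3: idx = 4, acc = [6, 6, 6]
Loop ends.
len(acc) = 3

Final answer: 3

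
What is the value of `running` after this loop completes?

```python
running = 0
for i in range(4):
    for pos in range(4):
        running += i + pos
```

Let's trace through this code step by step.

Initialize: running = 0
Entering loop: for i in range(4):
After iteration 1: i = 0, running = 6
After iteration 2: i = 1, running = 16
After iteration 3: i = 2, running = 30
After iteration 4: i = 3, running = 48
Loop ends.

Final answer: 48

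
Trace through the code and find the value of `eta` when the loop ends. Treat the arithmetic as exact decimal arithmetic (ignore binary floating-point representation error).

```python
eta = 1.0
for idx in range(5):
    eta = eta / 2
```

Let's trace through this code step by step.

Initialize: eta = 1.0
Entering loop: for idx in range(5):
After iteration 1: idx = 0, eta = 0.5
After iteration 2: idx = 1, eta = 0.25
After iteration 3: idx = 2, eta = 0.125
After iteration 4: idx = 3, eta = 0.0625
After iteration 5: idx = 4, eta = 0.03125
Loop ends.

Final answer: 0.03125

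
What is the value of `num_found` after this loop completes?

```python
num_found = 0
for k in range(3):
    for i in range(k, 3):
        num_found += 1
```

Let's trace through this code step by step.

Initialize: num_found = 0
Entering loop: for k in range(3):
After iteration 1: k = 0, num_found = 3
After iteration 2: k = 1, num_found = 5
After iteration 3: k = 2, num_found = 6
Loop ends.

Final answer: 6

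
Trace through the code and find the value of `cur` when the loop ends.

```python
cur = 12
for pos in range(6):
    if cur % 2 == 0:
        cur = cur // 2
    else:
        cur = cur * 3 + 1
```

Let's trace through this code step by step.

Initialize: cur = 12
Entering loop: for pos in range(6):
After iteration 1: pos = 0, cur = 6
After iteration 2: pos = 1, cur = 3
After iteration 3: pos = 2, cur = 10
After iteration 4: pos = 3, cur = 5
After iteration 5: pos = 4, cur = 16
After iteration 6: pos = 5, cur = 8
Loop ends.

Final answer: 8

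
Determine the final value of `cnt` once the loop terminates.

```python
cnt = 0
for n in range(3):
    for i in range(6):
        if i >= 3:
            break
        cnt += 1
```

Let's trace through this code step by step.

Initialize: cnt = 0
Entering loop: for n in range(3):
After iteration 1: n = 0, cnt = 3
After iteration 2: n = 1, cnt = 6
After iteration 3: n = 2, cnt = 9
Loop ends.

Final answer: 9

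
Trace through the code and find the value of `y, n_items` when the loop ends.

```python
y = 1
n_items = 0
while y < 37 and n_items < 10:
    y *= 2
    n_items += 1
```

Let's trace through this code step by step.

Initialize: y = 1
Initialize: n_items = 0
Entering loop: while y < 37 and n_items < 10:
After iteration 1: y = 2, n_items = 1
After iteration 2: y = 4, n_items = 2
After iteration 3: y = 8, n_items = 3
After iteration 4: y = 16, n_items = 4
After iteration 5: y = 32, n_items = 5
After iteration 6: y = 64, n_items = 6
Loop ends.

Final answer: 64, 6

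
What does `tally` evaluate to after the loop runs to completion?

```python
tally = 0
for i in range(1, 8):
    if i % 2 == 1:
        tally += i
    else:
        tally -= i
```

Let's trace through this code step by step.

Initialize: tally = 0
Entering loop: for i in range(1, 8):
After iteration 1: i = 1, tally = 1
After iteration 2: i = 2, tally = -1
After iteration 3: i = 3, tally = 2
After iteration 4: i = 4, tally = -2
After iteration 5: i = 5, tally = 3
After iteration 6: i = 6, tally = -3
After iteration 7: i = 7, tally = 4
Loop ends.

Final answer: 4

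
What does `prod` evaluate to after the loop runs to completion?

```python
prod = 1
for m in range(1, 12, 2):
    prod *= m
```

Let's trace through this code step by step.

Initialize: prod = 1
Entering loop: for m in range(1, 12, 2):
After iteration 1: m = 1, prod = 1
After iteration 2: m = 3, prod = 3
After iteration 3: m = 5, prod = 15
After iteration 4: m = 7, prod = 105
After iteration 5: m = 9, prod = 945
After iteration 6: m = 11, prod = 10395
Loop ends.

Final answer: 10395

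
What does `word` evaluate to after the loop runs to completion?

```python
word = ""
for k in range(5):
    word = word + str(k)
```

Let's trace through this code step by step.

Initialize: word = ''
Entering loop: for k in range(5):
After iteration 1: k = 0, word = '0'
After iteration 2: k = 1, word = '01'
After iteration 3: k = 2, word = '012'
After iteration 4: k = 3, word = '0123'
After iteration 5: k = 4, word = '01234'
Loop ends.

Final answer: '01234'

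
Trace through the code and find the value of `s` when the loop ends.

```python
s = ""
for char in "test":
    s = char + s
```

Let's trace through this code step by step.

Initialize: s = ''
Entering loop: for char in "test":
After iteration 1: char = 't', s = 't'
After iteration 2: char = 'e', s = 'et'
After iteration 3: char = 's', s = 'set'
After iteration 4: char = 't', s = 'tset'
Loop ends.

Final answer: 'tset'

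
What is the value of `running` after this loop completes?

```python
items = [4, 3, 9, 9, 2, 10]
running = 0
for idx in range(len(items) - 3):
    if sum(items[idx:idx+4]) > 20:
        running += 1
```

Let's trace through this code step by step.

Initialize: items = [4, 3, 9, 9, 2, 10]
Initialize: running = 0
Entering loop: for idx in range(len(items) - 3):
After iteration 1: idx = 0, running = 1
After iteration 2: idx = 1, running = 2
After iteration 3: idx = 2, running = 3
Loop ends.

Final answer: 3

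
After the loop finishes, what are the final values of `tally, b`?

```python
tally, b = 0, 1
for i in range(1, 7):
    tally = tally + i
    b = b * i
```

Let's trace through this code step by step.

Initialize: tally = 0
Initialize: b = 1
Entering loop: for i in range(1, 7):
After iteration 1: i = 1, tally = 1, b = 1
After iteration 2: i = 2, tally = 3, b = 2
After iteration 3: i = 3, tally = 6, b = 6
After iteration 4: i = 4, tally = 10, b = 24
After iteration 5: i = 5, tally = 15, b = 120
After iteration 6: i = 6, tally = 21, b = 720
Loop ends.

Final answer: 21, 720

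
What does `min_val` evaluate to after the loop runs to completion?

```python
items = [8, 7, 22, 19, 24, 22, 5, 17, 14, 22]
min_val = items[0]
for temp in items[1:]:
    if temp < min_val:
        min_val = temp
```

Let's trace through this code step by step.

Initialize: items = [8, 7, 22, 19, 24, 22, 5, 17, 14, 22]
Initialize: min_val = 8
Entering loop: for temp in items[1:]:
After iteration 1: temp = 7, min_val = 7
After iteration 2: temp = 22, min_val = 7
After iteration 3: temp = 19, min_val = 7
After iteration 4: temp = 24, min_val = 7
After iteration 5: temp = 22, min_val = 7
After iteration 6: temp = 5, min_val = 5
After iteration 7: temp = 17, min_val = 5
After iteration 8: temp = 14, min_val = 5
After iteration 9: temp = 22, min_val = 5
Loop ends.

Final answer: 5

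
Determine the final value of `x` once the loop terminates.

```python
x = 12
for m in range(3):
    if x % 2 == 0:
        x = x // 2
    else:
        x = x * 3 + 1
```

Let's trace through this code step by step.

Initialize: x = 12
Entering loop: for m in range(3):
After iteration 1: m = 0, x = 6
After iteration 2: m = 1, x = 3
After iteration 3: m = 2, x = 10
Loop ends.

Final answer: 10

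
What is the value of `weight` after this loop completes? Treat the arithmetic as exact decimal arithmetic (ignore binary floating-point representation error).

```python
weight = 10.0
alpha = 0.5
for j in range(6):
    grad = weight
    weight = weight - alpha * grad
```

Let's trace through this code step by step.

Initialize: weight = 10.0
Initialize: alpha = 0.5
Entering loop: for j in range(6):
After iteration 1: j = 0, weight = 5.0, grad = 10.0
After iteration 2: j = 1, weight = 2.5, grad = 5.0
After iteration 3: j = 2, weight = 1.25, grad = 2.5
After iteration 4: j = 3, weight = 0.625, grad = 1.25
After iteration 5: j = 4, weight = 0.3125, grad = 0.625
After iteration 6: j = 5, weight = 0.15625, grad = 0.3125
Loop ends.

Final answer: 0.15625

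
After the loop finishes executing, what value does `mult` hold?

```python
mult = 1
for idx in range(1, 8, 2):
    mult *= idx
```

Let's trace through this code step by step.

Initialize: mult = 1
Entering loop: for idx in range(1, 8, 2):
After iteration 1: idx = 1, mult = 1
After iteration 2: idx = 3, mult = 3
After iteration 3: idx = 5, mult = 15
After iteration 4: idx = 7, mult = 105
Loop ends.

Final answer: 105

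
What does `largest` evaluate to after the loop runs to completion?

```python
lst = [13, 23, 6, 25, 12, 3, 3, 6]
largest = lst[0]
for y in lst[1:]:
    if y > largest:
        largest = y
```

Let's trace through this code step by step.

Initialize: lst = [13, 23, 6, 25, 12, 3, 3, 6]
Initialize: largest = 13
Entering loop: for y in lst[1:]:
After iteration 1: y = 23, largest = 23
After iteration 2: y = 6, largest = 23
After iteration 3: y = 25, largest = 25
After iteration 4: y = 12, largest = 25
After iteration 5: y = 3, largest = 25
After iteration 6: y = 3, largest = 25
After iteration 7: y = 6, largest = 25
Loop ends.

Final answer: 25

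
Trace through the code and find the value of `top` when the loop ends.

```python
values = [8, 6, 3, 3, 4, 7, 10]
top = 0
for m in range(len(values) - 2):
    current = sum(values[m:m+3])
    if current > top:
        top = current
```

Let's trace through this code step by step.

Initialize: values = [8, 6, 3, 3, 4, 7, 10]
Initialize: top = 0
Entering loop: for m in range(len(values) - 2):
After iteration 1: m = 0, top = 17, current = 17
After iteration 2: m = 1, top = 17, current = 12
After iteration 3: m = 2, top = 17, current = 10
After iteration 4: m = 3, top = 17, current = 14
After iteration 5: m = 4, top = 21, current = 21
Loop ends.

Final answer: 21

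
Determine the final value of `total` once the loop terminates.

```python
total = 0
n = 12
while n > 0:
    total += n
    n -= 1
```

Let's trace through this code step by step.

Initialize: total = 0
Initialize: n = 12
Entering loop: while n > 0:
After iteration 1: total = 12, n = 11
After iteration 2: total = 23, n = 10
After iteration 3: total = 33, n = 9
After iteration 4: total = 42, n = 8
After iteration 5: total = 50, n = 7
After iteration 6: total = 57, n = 6
After iteration 7: total = 63, n = 5
After iteration 8: total = 68, n = 4
After iteration 9: total = 72, n = 3
After iteration 10: total = 75, n = 2
After iteration 11: total = 77, n = 1
After iteration 12: total = 78, n = 0
Loop ends.

Final answer: 78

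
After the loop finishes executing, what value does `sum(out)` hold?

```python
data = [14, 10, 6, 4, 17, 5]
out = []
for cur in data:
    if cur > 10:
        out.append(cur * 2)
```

Let's trace through this code step by step.

Initialize: data = [14, 10, 6, 4, 17, 5]
Initialize: out = []
Entering loop: for cur in data:
After iteration 1: cur = 14, out = [28]
After iteration 2: cur = 10, out = [28]
After iteration 3: cur = 6, out = [28]
After iteration 4: cur = 4, out = [28]
After iteration 5: cur = 17, out = [28, 34]
After iteration 6: cur = 5, out = [28, 34]
Loop ends.
sum(out) = 62

Final answer: 62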